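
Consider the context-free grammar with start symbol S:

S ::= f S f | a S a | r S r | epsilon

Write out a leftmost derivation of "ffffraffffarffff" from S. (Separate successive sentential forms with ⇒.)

S⇒fSf⇒ffSff⇒fffSfff⇒ffffSffff⇒ffffrSrffff⇒ffffraSarffff⇒ffffrafSfarffff⇒ffffraffSffarffff⇒ffffraffffarffff

S ⇒ fSf   [S ::= f S f]
fSf ⇒ ffSff   [S ::= f S f]
ffSff ⇒ fffSfff   [S ::= f S f]
fffSfff ⇒ ffffSffff   [S ::= f S f]
ffffSffff ⇒ ffffrSrffff   [S ::= r S r]
ffffrSrffff ⇒ ffffraSarffff   [S ::= a S a]
ffffraSarffff ⇒ ffffrafSfarffff   [S ::= f S f]
ffffrafSfarffff ⇒ ffffraffSffarffff   [S ::= f S f]
ffffraffSffarffff ⇒ ffffraffffarffff   [S ::= epsilon]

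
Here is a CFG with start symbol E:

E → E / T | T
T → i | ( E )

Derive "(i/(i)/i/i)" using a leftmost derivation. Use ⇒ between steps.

E ⇒ T   [E → T]
T ⇒ (E)   [T → ( E )]
(E) ⇒ (E/T)   [E → E / T]
(E/T) ⇒ (E/T/T)   [E → E / T]
(E/T/T) ⇒ (E/T/T/T)   [E → E / T]
(E/T/T/T) ⇒ (T/T/T/T)   [E → T]
(T/T/T/T) ⇒ (i/T/T/T)   [T → i]
(i/T/T/T) ⇒ (i/(E)/T/T)   [T → ( E )]
(i/(E)/T/T) ⇒ (i/(T)/T/T)   [E → T]
(i/(T)/T/T) ⇒ (i/(i)/T/T)   [T → i]
(i/(i)/T/T) ⇒ (i/(i)/i/T)   [T → i]
(i/(i)/i/T) ⇒ (i/(i)/i/i)   [T → i]

E⇒T⇒(E)⇒(E/T)⇒(E/T/T)⇒(E/T/T/T)⇒(T/T/T/T)⇒(i/T/T/T)⇒(i/(E)/T/T)⇒(i/(T)/T/T)⇒(i/(i)/T/T)⇒(i/(i)/i/T)⇒(i/(i)/i/i)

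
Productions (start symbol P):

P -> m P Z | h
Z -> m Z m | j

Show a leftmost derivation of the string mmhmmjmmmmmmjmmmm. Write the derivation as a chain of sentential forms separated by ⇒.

P⇒mPZ⇒mmPZZ⇒mmhZZ⇒mmhmZmZ⇒mmhmmZmmZ⇒mmhmmjmmZ⇒mmhmmjmmmZm⇒mmhmmjmmmmZmm⇒mmhmmjmmmmmZmmm⇒mmhmmjmmmmmmZmmmm⇒mmhmmjmmmmmmjmmmm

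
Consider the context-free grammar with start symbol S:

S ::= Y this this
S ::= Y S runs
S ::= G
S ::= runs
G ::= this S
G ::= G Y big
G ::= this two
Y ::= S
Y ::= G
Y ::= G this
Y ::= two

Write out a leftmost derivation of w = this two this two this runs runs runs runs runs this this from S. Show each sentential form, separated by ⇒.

S ⇒ Y this this ⇒ G this this ⇒ this S this this ⇒ this Y S runs this this ⇒ this S S runs this this ⇒ this Y S runs S runs this this ⇒ this two S runs S runs this this ⇒ this two Y S runs runs S runs this this ⇒ this two G this S runs runs S runs this this ⇒ this two this two this S runs runs S runs this this ⇒ this two this two this runs runs runs S runs this this ⇒ this two this two this runs runs runs runs runs this this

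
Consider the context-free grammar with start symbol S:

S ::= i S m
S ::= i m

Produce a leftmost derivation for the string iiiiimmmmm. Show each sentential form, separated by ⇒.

S⇒iSm⇒iiSmm⇒iiiSmmm⇒iiiiSmmmm⇒iiiiimmmmm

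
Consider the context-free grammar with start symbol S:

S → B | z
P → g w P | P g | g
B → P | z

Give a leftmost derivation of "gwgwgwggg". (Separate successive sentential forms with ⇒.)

S ⇒ B   [S → B]
B ⇒ P   [B → P]
P ⇒ gwP   [P → g w P]
gwP ⇒ gwPg   [P → P g]
gwPg ⇒ gwPgg   [P → P g]
gwPgg ⇒ gwgwPgg   [P → g w P]
gwgwPgg ⇒ gwgwgwPgg   [P → g w P]
gwgwgwPgg ⇒ gwgwgwggg   [P → g]

S ⇒ B ⇒ P ⇒ gwP ⇒ gwPg ⇒ gwPgg ⇒ gwgwPgg ⇒ gwgwgwPgg ⇒ gwgwgwggg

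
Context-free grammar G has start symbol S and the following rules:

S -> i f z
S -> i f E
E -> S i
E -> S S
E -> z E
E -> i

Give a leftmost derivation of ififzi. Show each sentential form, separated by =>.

S=>ifE=>ifSi=>ififzi

S => ifE   [S -> i f E]
ifE => ifSi   [E -> S i]
ifSi => ififzi   [S -> i f z]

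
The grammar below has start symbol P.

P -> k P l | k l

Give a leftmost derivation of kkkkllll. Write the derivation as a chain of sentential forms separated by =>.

P => kPl => kkPll => kkkPlll => kkkkllll

P => kPl   [P -> k P l]
kPl => kkPll   [P -> k P l]
kkPll => kkkPlll   [P -> k P l]
kkkPlll => kkkkllll   [P -> k l]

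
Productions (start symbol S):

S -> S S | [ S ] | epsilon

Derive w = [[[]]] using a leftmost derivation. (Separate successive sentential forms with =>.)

S => [S] => [[S]] => [[SS]] => [[[S]S]] => [[[]S]] => [[[]]]

S => [S]   [S -> [ S ]]
[S] => [[S]]   [S -> [ S ]]
[[S]] => [[SS]]   [S -> S S]
[[SS]] => [[[S]S]]   [S -> [ S ]]
[[[S]S]] => [[[]S]]   [S -> epsilon]
[[[]S]] => [[[]]]   [S -> epsilon]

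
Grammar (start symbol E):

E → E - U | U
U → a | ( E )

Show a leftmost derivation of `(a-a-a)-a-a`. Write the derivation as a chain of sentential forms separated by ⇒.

E ⇒ E-U ⇒ E-U-U ⇒ U-U-U ⇒ (E)-U-U ⇒ (E-U)-U-U ⇒ (E-U-U)-U-U ⇒ (U-U-U)-U-U ⇒ (a-U-U)-U-U ⇒ (a-a-U)-U-U ⇒ (a-a-a)-U-U ⇒ (a-a-a)-a-U ⇒ (a-a-a)-a-a

E ⇒ E-U   [E → E - U]
E-U ⇒ E-U-U   [E → E - U]
E-U-U ⇒ U-U-U   [E → U]
U-U-U ⇒ (E)-U-U   [U → ( E )]
(E)-U-U ⇒ (E-U)-U-U   [E → E - U]
(E-U)-U-U ⇒ (E-U-U)-U-U   [E → E - U]
(E-U-U)-U-U ⇒ (U-U-U)-U-U   [E → U]
(U-U-U)-U-U ⇒ (a-U-U)-U-U   [U → a]
(a-U-U)-U-U ⇒ (a-a-U)-U-U   [U → a]
(a-a-U)-U-U ⇒ (a-a-a)-U-U   [U → a]
(a-a-a)-U-U ⇒ (a-a-a)-a-U   [U → a]
(a-a-a)-a-U ⇒ (a-a-a)-a-a   [U → a]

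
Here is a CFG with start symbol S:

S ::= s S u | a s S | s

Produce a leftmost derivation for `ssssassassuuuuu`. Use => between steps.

S => sSu   [S ::= s S u]
sSu => ssSuu   [S ::= s S u]
ssSuu => sssSuuu   [S ::= s S u]
sssSuuu => ssssSuuuu   [S ::= s S u]
ssssSuuuu => ssssasSuuuu   [S ::= a s S]
ssssasSuuuu => ssssassSuuuuu   [S ::= s S u]
ssssassSuuuuu => ssssassasSuuuuu   [S ::= a s S]
ssssassasSuuuuu => ssssassassuuuuu   [S ::= s]

S => sSu => ssSuu => sssSuuu => ssssSuuuu => ssssasSuuuu => ssssassSuuuuu => ssssassasSuuuuu => ssssassassuuuuu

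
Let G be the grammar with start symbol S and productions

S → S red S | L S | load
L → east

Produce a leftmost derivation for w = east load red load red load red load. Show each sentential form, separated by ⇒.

S ⇒ S red S   [S → S red S]
S red S ⇒ L S red S   [S → L S]
L S red S ⇒ east S red S   [L → east]
east S red S ⇒ east S red S red S   [S → S red S]
east S red S red S ⇒ east S red S red S red S   [S → S red S]
east S red S red S red S ⇒ east load red S red S red S   [S → load]
east load red S red S red S ⇒ east load red load red S red S   [S → load]
east load red load red S red S ⇒ east load red load red load red S   [S → load]
east load red load red load red S ⇒ east load red load red load red load   [S → load]

S ⇒ S red S ⇒ L S red S ⇒ east S red S ⇒ east S red S red S ⇒ east S red S red S red S ⇒ east load red S red S red S ⇒ east load red load red S red S ⇒ east load red load red load red S ⇒ east load red load red load red load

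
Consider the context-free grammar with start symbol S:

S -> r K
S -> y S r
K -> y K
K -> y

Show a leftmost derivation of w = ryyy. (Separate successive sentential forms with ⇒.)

S ⇒ rK ⇒ ryK ⇒ ryyK ⇒ ryyy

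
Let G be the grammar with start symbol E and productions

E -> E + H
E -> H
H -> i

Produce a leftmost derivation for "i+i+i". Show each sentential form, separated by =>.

E => E+H => E+H+H => H+H+H => i+H+H => i+i+H => i+i+i

E => E+H   [E -> E + H]
E+H => E+H+H   [E -> E + H]
E+H+H => H+H+H   [E -> H]
H+H+H => i+H+H   [H -> i]
i+H+H => i+i+H   [H -> i]
i+i+H => i+i+i   [H -> i]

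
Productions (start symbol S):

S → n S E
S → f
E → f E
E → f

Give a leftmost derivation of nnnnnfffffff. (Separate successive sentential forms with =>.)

S => nSE   [S → n S E]
nSE => nnSEE   [S → n S E]
nnSEE => nnnSEEE   [S → n S E]
nnnSEEE => nnnnSEEEE   [S → n S E]
nnnnSEEEE => nnnnnSEEEEE   [S → n S E]
nnnnnSEEEEE => nnnnnfEEEEE   [S → f]
nnnnnfEEEEE => nnnnnffEEEE   [E → f]
nnnnnffEEEE => nnnnnfffEEE   [E → f]
nnnnnfffEEE => nnnnnffffEEE   [E → f E]
nnnnnffffEEE => nnnnnfffffEE   [E → f]
nnnnnfffffEE => nnnnnffffffE   [E → f]
nnnnnffffffE => nnnnnfffffff   [E → f]

S => nSE => nnSEE => nnnSEEE => nnnnSEEEE => nnnnnSEEEEE => nnnnnfEEEEE => nnnnnffEEEE => nnnnnfffEEE => nnnnnffffEEE => nnnnnfffffEE => nnnnnffffffE => nnnnnfffffff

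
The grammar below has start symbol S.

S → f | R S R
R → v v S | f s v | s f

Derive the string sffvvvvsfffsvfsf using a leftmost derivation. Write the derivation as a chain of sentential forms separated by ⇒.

S ⇒ RSR ⇒ sfSR ⇒ sffR ⇒ sffvvS ⇒ sffvvRSR ⇒ sffvvvvSSR ⇒ sffvvvvRSRSR ⇒ sffvvvvsfSRSR ⇒ sffvvvvsffRSR ⇒ sffvvvvsfffsvSR ⇒ sffvvvvsfffsvfR ⇒ sffvvvvsfffsvfsf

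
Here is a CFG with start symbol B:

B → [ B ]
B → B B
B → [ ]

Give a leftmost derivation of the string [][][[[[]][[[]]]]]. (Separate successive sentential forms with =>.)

B=>BB=>[]B=>[]BB=>[][]B=>[][][B]=>[][][[B]]=>[][][[BB]]=>[][][[[B]B]]=>[][][[[[]]B]]=>[][][[[[]][B]]]=>[][][[[[]][[B]]]]=>[][][[[[]][[[]]]]]

B => BB   [B → B B]
BB => []B   [B → [ ]]
[]B => []BB   [B → B B]
[]BB => [][]B   [B → [ ]]
[][]B => [][][B]   [B → [ B ]]
[][][B] => [][][[B]]   [B → [ B ]]
[][][[B]] => [][][[BB]]   [B → B B]
[][][[BB]] => [][][[[B]B]]   [B → [ B ]]
[][][[[B]B]] => [][][[[[]]B]]   [B → [ ]]
[][][[[[]]B]] => [][][[[[]][B]]]   [B → [ B ]]
[][][[[[]][B]]] => [][][[[[]][[B]]]]   [B → [ B ]]
[][][[[[]][[B]]]] => [][][[[[]][[[]]]]]   [B → [ ]]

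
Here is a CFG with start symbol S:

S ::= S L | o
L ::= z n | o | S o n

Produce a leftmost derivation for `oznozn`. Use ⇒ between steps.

S ⇒ SL   [S ::= S L]
SL ⇒ SLL   [S ::= S L]
SLL ⇒ SLLL   [S ::= S L]
SLLL ⇒ oLLL   [S ::= o]
oLLL ⇒ oznLL   [L ::= z n]
oznLL ⇒ oznoL   [L ::= o]
oznoL ⇒ oznozn   [L ::= z n]

S ⇒ SL ⇒ SLL ⇒ SLLL ⇒ oLLL ⇒ oznLL ⇒ oznoL ⇒ oznozn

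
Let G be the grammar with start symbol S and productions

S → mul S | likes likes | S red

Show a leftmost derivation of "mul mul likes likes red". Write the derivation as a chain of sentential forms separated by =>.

S => mul S => mul mul S => mul mul S red => mul mul likes likes red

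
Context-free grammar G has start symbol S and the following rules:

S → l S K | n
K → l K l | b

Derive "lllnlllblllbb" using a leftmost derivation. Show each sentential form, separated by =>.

S=>lSK=>llSKK=>lllSKKK=>lllnKKK=>lllnlKlKK=>lllnllKllKK=>lllnlllKlllKK=>lllnlllblllKK=>lllnlllblllbK=>lllnlllblllbb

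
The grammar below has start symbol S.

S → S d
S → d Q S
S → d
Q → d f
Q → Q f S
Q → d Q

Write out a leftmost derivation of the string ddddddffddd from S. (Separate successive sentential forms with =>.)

S => dQS   [S → d Q S]
dQS => ddQS   [Q → d Q]
ddQS => dddQS   [Q → d Q]
dddQS => ddddQS   [Q → d Q]
ddddQS => dddddQS   [Q → d Q]
dddddQS => dddddQfSS   [Q → Q f S]
dddddQfSS => ddddddffSS   [Q → d f]
ddddddffSS => ddddddffdS   [S → d]
ddddddffdS => ddddddffdSd   [S → S d]
ddddddffdSd => ddddddffddd   [S → d]

S=>dQS=>ddQS=>dddQS=>ddddQS=>dddddQS=>dddddQfSS=>ddddddffSS=>ddddddffdS=>ddddddffdSd=>ddddddffddd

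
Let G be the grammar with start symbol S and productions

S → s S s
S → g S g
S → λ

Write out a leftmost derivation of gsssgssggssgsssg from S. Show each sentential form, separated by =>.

S => gSg => gsSsg => gssSssg => gsssSsssg => gsssgSgsssg => gsssgsSsgsssg => gsssgssSssgsssg => gsssgssgSgssgsssg => gsssgssggssgsssg

S => gSg   [S → g S g]
gSg => gsSsg   [S → s S s]
gsSsg => gssSssg   [S → s S s]
gssSssg => gsssSsssg   [S → s S s]
gsssSsssg => gsssgSgsssg   [S → g S g]
gsssgSgsssg => gsssgsSsgsssg   [S → s S s]
gsssgsSsgsssg => gsssgssSssgsssg   [S → s S s]
gsssgssSssgsssg => gsssgssgSgssgsssg   [S → g S g]
gsssgssgSgssgsssg => gsssgssggssgsssg   [S → λ]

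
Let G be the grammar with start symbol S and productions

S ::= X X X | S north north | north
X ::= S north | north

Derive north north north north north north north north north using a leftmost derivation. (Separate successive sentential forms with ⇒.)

S ⇒ S north north ⇒ X X X north north ⇒ S north X X north north ⇒ X X X north X X north north ⇒ S north X X north X X north north ⇒ north north X X north X X north north ⇒ north north north X north X X north north ⇒ north north north north north X X north north ⇒ north north north north north north X north north ⇒ north north north north north north north north north

S ⇒ S north north   [S ::= S north north]
S north north ⇒ X X X north north   [S ::= X X X]
X X X north north ⇒ S north X X north north   [X ::= S north]
S north X X north north ⇒ X X X north X X north north   [S ::= X X X]
X X X north X X north north ⇒ S north X X north X X north north   [X ::= S north]
S north X X north X X north north ⇒ north north X X north X X north north   [S ::= north]
north north X X north X X north north ⇒ north north north X north X X north north   [X ::= north]
north north north X north X X north north ⇒ north north north north north X X north north   [X ::= north]
north north north north north X X north north ⇒ north north north north north north X north north   [X ::= north]
north north north north north north X north north ⇒ north north north north north north north north north   [X ::= north]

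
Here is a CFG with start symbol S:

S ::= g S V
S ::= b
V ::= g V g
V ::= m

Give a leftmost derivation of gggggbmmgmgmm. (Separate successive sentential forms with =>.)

S => gSV => ggSVV => gggSVVV => ggggSVVVV => gggggSVVVVV => gggggbVVVVV => gggggbmVVVV => gggggbmmVVV => gggggbmmgVgVV => gggggbmmgmgVV => gggggbmmgmgmV => gggggbmmgmgmm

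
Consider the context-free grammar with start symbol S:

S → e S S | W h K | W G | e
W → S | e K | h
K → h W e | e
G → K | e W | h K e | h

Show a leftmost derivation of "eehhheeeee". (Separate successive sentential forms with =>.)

S => eSS => eeS => eeWG => eehG => eehhKe => eehhhWee => eehhhSee => eehhheSSee => eehhheeSee => eehhheeeee

S => eSS   [S → e S S]
eSS => eeS   [S → e]
eeS => eeWG   [S → W G]
eeWG => eehG   [W → h]
eehG => eehhKe   [G → h K e]
eehhKe => eehhhWee   [K → h W e]
eehhhWee => eehhhSee   [W → S]
eehhhSee => eehhheSSee   [S → e S S]
eehhheSSee => eehhheeSee   [S → e]
eehhheeSee => eehhheeeee   [S → e]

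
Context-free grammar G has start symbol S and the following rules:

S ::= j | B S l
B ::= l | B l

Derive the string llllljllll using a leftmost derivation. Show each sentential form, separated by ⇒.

S⇒BSl⇒BlSl⇒llSl⇒llBSll⇒lllSll⇒lllBSlll⇒llllSlll⇒llllBSllll⇒lllllSllll⇒llllljllll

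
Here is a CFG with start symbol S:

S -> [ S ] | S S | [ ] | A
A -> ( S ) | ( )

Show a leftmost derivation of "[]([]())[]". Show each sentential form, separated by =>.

S => SS   [S -> S S]
SS => SSS   [S -> S S]
SSS => []SS   [S -> [ ]]
[]SS => []AS   [S -> A]
[]AS => [](S)S   [A -> ( S )]
[](S)S => [](SS)S   [S -> S S]
[](SS)S => []([]S)S   [S -> [ ]]
[]([]S)S => []([]A)S   [S -> A]
[]([]A)S => []([]())S   [A -> ( )]
[]([]())S => []([]())[]   [S -> [ ]]

S => SS => SSS => []SS => []AS => [](S)S => [](SS)S => []([]S)S => []([]A)S => []([]())S => []([]())[]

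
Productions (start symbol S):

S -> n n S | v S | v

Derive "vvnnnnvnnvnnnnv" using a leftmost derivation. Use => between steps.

S => vS   [S -> v S]
vS => vvS   [S -> v S]
vvS => vvnnS   [S -> n n S]
vvnnS => vvnnnnS   [S -> n n S]
vvnnnnS => vvnnnnvS   [S -> v S]
vvnnnnvS => vvnnnnvnnS   [S -> n n S]
vvnnnnvnnS => vvnnnnvnnvS   [S -> v S]
vvnnnnvnnvS => vvnnnnvnnvnnS   [S -> n n S]
vvnnnnvnnvnnS => vvnnnnvnnvnnnnS   [S -> n n S]
vvnnnnvnnvnnnnS => vvnnnnvnnvnnnnv   [S -> v]

S => vS => vvS => vvnnS => vvnnnnS => vvnnnnvS => vvnnnnvnnS => vvnnnnvnnvS => vvnnnnvnnvnnS => vvnnnnvnnvnnnnS => vvnnnnvnnvnnnnv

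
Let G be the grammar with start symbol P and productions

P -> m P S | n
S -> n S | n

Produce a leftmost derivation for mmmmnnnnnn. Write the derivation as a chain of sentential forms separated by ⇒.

P⇒mPS⇒mmPSS⇒mmmPSSS⇒mmmmPSSSS⇒mmmmnSSSS⇒mmmmnnSSS⇒mmmmnnnSSS⇒mmmmnnnnSS⇒mmmmnnnnnS⇒mmmmnnnnnn

P ⇒ mPS   [P -> m P S]
mPS ⇒ mmPSS   [P -> m P S]
mmPSS ⇒ mmmPSSS   [P -> m P S]
mmmPSSS ⇒ mmmmPSSSS   [P -> m P S]
mmmmPSSSS ⇒ mmmmnSSSS   [P -> n]
mmmmnSSSS ⇒ mmmmnnSSS   [S -> n]
mmmmnnSSS ⇒ mmmmnnnSSS   [S -> n S]
mmmmnnnSSS ⇒ mmmmnnnnSS   [S -> n]
mmmmnnnnSS ⇒ mmmmnnnnnS   [S -> n]
mmmmnnnnnS ⇒ mmmmnnnnnn   [S -> n]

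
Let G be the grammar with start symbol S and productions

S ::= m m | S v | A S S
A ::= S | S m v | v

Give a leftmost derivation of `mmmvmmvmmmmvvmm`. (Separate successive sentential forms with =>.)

S=>ASS=>SmvSS=>mmmvSS=>mmmvSvS=>mmmvSvvS=>mmmvASSvvS=>mmmvSSSvvS=>mmmvSvSSvvS=>mmmvmmvSSvvS=>mmmvmmvmmSvvS=>mmmvmmvmmmmvvS=>mmmvmmvmmmmvvmm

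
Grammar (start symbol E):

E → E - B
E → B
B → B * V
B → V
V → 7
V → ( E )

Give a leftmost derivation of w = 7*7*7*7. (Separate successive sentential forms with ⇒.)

E ⇒ B ⇒ B*V ⇒ B*V*V ⇒ B*V*V*V ⇒ V*V*V*V ⇒ 7*V*V*V ⇒ 7*7*V*V ⇒ 7*7*7*V ⇒ 7*7*7*7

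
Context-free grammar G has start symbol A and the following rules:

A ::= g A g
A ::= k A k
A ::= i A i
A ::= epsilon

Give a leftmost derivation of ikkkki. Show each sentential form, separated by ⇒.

A ⇒ iAi ⇒ ikAki ⇒ ikkAkki ⇒ ikkkki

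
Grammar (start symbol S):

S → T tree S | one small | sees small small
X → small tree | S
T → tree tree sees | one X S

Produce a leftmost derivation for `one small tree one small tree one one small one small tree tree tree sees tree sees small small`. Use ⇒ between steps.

S ⇒ T tree S   [S → T tree S]
T tree S ⇒ one X S tree S   [T → one X S]
one X S tree S ⇒ one small tree S tree S   [X → small tree]
one small tree S tree S ⇒ one small tree one small tree S   [S → one small]
one small tree one small tree S ⇒ one small tree one small tree T tree S   [S → T tree S]
one small tree one small tree T tree S ⇒ one small tree one small tree one X S tree S   [T → one X S]
one small tree one small tree one X S tree S ⇒ one small tree one small tree one S S tree S   [X → S]
one small tree one small tree one S S tree S ⇒ one small tree one small tree one one small S tree S   [S → one small]
one small tree one small tree one one small S tree S ⇒ one small tree one small tree one one small one small tree S   [S → one small]
one small tree one small tree one one small one small tree S ⇒ one small tree one small tree one one small one small tree T tree S   [S → T tree S]
one small tree one small tree one one small one small tree T tree S ⇒ one small tree one small tree one one small one small tree tree tree sees tree S   [T → tree tree sees]
one small tree one small tree one one small one small tree tree tree sees tree S ⇒ one small tree one small tree one one small one small tree tree tree sees tree sees small small   [S → sees small small]

S ⇒ T tree S ⇒ one X S tree S ⇒ one small tree S tree S ⇒ one small tree one small tree S ⇒ one small tree one small tree T tree S ⇒ one small tree one small tree one X S tree S ⇒ one small tree one small tree one S S tree S ⇒ one small tree one small tree one one small S tree S ⇒ one small tree one small tree one one small one small tree S ⇒ one small tree one small tree one one small one small tree T tree S ⇒ one small tree one small tree one one small one small tree tree tree sees tree S ⇒ one small tree one small tree one one small one small tree tree tree sees tree sees small small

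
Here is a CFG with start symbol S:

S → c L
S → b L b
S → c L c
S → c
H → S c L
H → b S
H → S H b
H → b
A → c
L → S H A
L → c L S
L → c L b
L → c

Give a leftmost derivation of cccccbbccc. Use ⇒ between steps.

S ⇒ cLc ⇒ ccLSc ⇒ cccLbSc ⇒ ccccLbbSc ⇒ cccccbbSc ⇒ cccccbbcLc ⇒ cccccbbccc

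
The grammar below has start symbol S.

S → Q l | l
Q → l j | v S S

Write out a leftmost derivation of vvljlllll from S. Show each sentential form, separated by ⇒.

S ⇒ Ql   [S → Q l]
Ql ⇒ vSSl   [Q → v S S]
vSSl ⇒ vQlSl   [S → Q l]
vQlSl ⇒ vvSSlSl   [Q → v S S]
vvSSlSl ⇒ vvQlSlSl   [S → Q l]
vvQlSlSl ⇒ vvljlSlSl   [Q → l j]
vvljlSlSl ⇒ vvljlllSl   [S → l]
vvljlllSl ⇒ vvljlllll   [S → l]

S ⇒ Ql ⇒ vSSl ⇒ vQlSl ⇒ vvSSlSl ⇒ vvQlSlSl ⇒ vvljlSlSl ⇒ vvljlllSl ⇒ vvljlllll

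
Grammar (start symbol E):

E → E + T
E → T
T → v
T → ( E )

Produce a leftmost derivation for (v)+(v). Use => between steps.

E => E+T   [E → E + T]
E+T => T+T   [E → T]
T+T => (E)+T   [T → ( E )]
(E)+T => (T)+T   [E → T]
(T)+T => (v)+T   [T → v]
(v)+T => (v)+(E)   [T → ( E )]
(v)+(E) => (v)+(T)   [E → T]
(v)+(T) => (v)+(v)   [T → v]

E => E+T => T+T => (E)+T => (T)+T => (v)+T => (v)+(E) => (v)+(T) => (v)+(v)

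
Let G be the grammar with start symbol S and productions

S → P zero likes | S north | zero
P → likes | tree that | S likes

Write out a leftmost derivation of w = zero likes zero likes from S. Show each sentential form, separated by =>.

S => P zero likes   [S → P zero likes]
P zero likes => S likes zero likes   [P → S likes]
S likes zero likes => zero likes zero likes   [S → zero]

S => P zero likes => S likes zero likes => zero likes zero likes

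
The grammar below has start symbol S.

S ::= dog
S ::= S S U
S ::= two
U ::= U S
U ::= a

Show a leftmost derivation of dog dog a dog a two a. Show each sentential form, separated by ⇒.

S ⇒ S S U ⇒ S S U S U ⇒ S S U S U S U ⇒ dog S U S U S U ⇒ dog dog U S U S U ⇒ dog dog a S U S U ⇒ dog dog a dog U S U ⇒ dog dog a dog a S U ⇒ dog dog a dog a two U ⇒ dog dog a dog a two a

S ⇒ S S U   [S ::= S S U]
S S U ⇒ S S U S U   [S ::= S S U]
S S U S U ⇒ S S U S U S U   [S ::= S S U]
S S U S U S U ⇒ dog S U S U S U   [S ::= dog]
dog S U S U S U ⇒ dog dog U S U S U   [S ::= dog]
dog dog U S U S U ⇒ dog dog a S U S U   [U ::= a]
dog dog a S U S U ⇒ dog dog a dog U S U   [S ::= dog]
dog dog a dog U S U ⇒ dog dog a dog a S U   [U ::= a]
dog dog a dog a S U ⇒ dog dog a dog a two U   [S ::= two]
dog dog a dog a two U ⇒ dog dog a dog a two a   [U ::= a]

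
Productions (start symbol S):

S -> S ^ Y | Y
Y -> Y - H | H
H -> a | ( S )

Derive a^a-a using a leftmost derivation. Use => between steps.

S => S^Y   [S -> S ^ Y]
S^Y => Y^Y   [S -> Y]
Y^Y => H^Y   [Y -> H]
H^Y => a^Y   [H -> a]
a^Y => a^Y-H   [Y -> Y - H]
a^Y-H => a^H-H   [Y -> H]
a^H-H => a^a-H   [H -> a]
a^a-H => a^a-a   [H -> a]

S => S^Y => Y^Y => H^Y => a^Y => a^Y-H => a^H-H => a^a-H => a^a-a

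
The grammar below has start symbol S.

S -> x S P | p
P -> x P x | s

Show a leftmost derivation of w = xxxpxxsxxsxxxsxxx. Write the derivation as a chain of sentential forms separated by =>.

S => xSP   [S -> x S P]
xSP => xxSPP   [S -> x S P]
xxSPP => xxxSPPP   [S -> x S P]
xxxSPPP => xxxpPPP   [S -> p]
xxxpPPP => xxxpxPxPP   [P -> x P x]
xxxpxPxPP => xxxpxxPxxPP   [P -> x P x]
xxxpxxPxxPP => xxxpxxsxxPP   [P -> s]
xxxpxxsxxPP => xxxpxxsxxsP   [P -> s]
xxxpxxsxxsP => xxxpxxsxxsxPx   [P -> x P x]
xxxpxxsxxsxPx => xxxpxxsxxsxxPxx   [P -> x P x]
xxxpxxsxxsxxPxx => xxxpxxsxxsxxxPxxx   [P -> x P x]
xxxpxxsxxsxxxPxxx => xxxpxxsxxsxxxsxxx   [P -> s]

S => xSP => xxSPP => xxxSPPP => xxxpPPP => xxxpxPxPP => xxxpxxPxxPP => xxxpxxsxxPP => xxxpxxsxxsP => xxxpxxsxxsxPx => xxxpxxsxxsxxPxx => xxxpxxsxxsxxxPxxx => xxxpxxsxxsxxxsxxx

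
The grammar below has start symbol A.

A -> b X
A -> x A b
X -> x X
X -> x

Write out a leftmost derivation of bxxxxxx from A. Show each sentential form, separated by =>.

A => bX   [A -> b X]
bX => bxX   [X -> x X]
bxX => bxxX   [X -> x X]
bxxX => bxxxX   [X -> x X]
bxxxX => bxxxxX   [X -> x X]
bxxxxX => bxxxxxX   [X -> x X]
bxxxxxX => bxxxxxx   [X -> x]

A=>bX=>bxX=>bxxX=>bxxxX=>bxxxxX=>bxxxxxX=>bxxxxxx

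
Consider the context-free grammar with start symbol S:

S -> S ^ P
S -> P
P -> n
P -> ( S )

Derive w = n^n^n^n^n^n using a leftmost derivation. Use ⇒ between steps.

S ⇒ S^P   [S -> S ^ P]
S^P ⇒ S^P^P   [S -> S ^ P]
S^P^P ⇒ S^P^P^P   [S -> S ^ P]
S^P^P^P ⇒ S^P^P^P^P   [S -> S ^ P]
S^P^P^P^P ⇒ S^P^P^P^P^P   [S -> S ^ P]
S^P^P^P^P^P ⇒ P^P^P^P^P^P   [S -> P]
P^P^P^P^P^P ⇒ n^P^P^P^P^P   [P -> n]
n^P^P^P^P^P ⇒ n^n^P^P^P^P   [P -> n]
n^n^P^P^P^P ⇒ n^n^n^P^P^P   [P -> n]
n^n^n^P^P^P ⇒ n^n^n^n^P^P   [P -> n]
n^n^n^n^P^P ⇒ n^n^n^n^n^P   [P -> n]
n^n^n^n^n^P ⇒ n^n^n^n^n^n   [P -> n]

S ⇒ S^P ⇒ S^P^P ⇒ S^P^P^P ⇒ S^P^P^P^P ⇒ S^P^P^P^P^P ⇒ P^P^P^P^P^P ⇒ n^P^P^P^P^P ⇒ n^n^P^P^P^P ⇒ n^n^n^P^P^P ⇒ n^n^n^n^P^P ⇒ n^n^n^n^n^P ⇒ n^n^n^n^n^n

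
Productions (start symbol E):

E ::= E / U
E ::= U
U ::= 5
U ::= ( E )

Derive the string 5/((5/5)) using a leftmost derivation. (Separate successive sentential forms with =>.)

E => E/U => U/U => 5/U => 5/(E) => 5/(U) => 5/((E)) => 5/((E/U)) => 5/((U/U)) => 5/((5/U)) => 5/((5/5))

E => E/U   [E ::= E / U]
E/U => U/U   [E ::= U]
U/U => 5/U   [U ::= 5]
5/U => 5/(E)   [U ::= ( E )]
5/(E) => 5/(U)   [E ::= U]
5/(U) => 5/((E))   [U ::= ( E )]
5/((E)) => 5/((E/U))   [E ::= E / U]
5/((E/U)) => 5/((U/U))   [E ::= U]
5/((U/U)) => 5/((5/U))   [U ::= 5]
5/((5/U)) => 5/((5/5))   [U ::= 5]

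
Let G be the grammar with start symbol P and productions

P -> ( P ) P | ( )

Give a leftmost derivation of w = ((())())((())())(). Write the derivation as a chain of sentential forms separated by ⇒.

P⇒(P)P⇒((P)P)P⇒((())P)P⇒((())())P⇒((())())(P)P⇒((())())((P)P)P⇒((())())((())P)P⇒((())())((())())P⇒((())())((())())()

P ⇒ (P)P   [P -> ( P ) P]
(P)P ⇒ ((P)P)P   [P -> ( P ) P]
((P)P)P ⇒ ((())P)P   [P -> ( )]
((())P)P ⇒ ((())())P   [P -> ( )]
((())())P ⇒ ((())())(P)P   [P -> ( P ) P]
((())())(P)P ⇒ ((())())((P)P)P   [P -> ( P ) P]
((())())((P)P)P ⇒ ((())())((())P)P   [P -> ( )]
((())())((())P)P ⇒ ((())())((())())P   [P -> ( )]
((())())((())())P ⇒ ((())())((())())()   [P -> ( )]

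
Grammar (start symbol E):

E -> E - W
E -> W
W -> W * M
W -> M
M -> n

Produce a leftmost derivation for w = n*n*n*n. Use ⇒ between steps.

E⇒W⇒W*M⇒W*M*M⇒W*M*M*M⇒M*M*M*M⇒n*M*M*M⇒n*n*M*M⇒n*n*n*M⇒n*n*n*n

E ⇒ W   [E -> W]
W ⇒ W*M   [W -> W * M]
W*M ⇒ W*M*M   [W -> W * M]
W*M*M ⇒ W*M*M*M   [W -> W * M]
W*M*M*M ⇒ M*M*M*M   [W -> M]
M*M*M*M ⇒ n*M*M*M   [M -> n]
n*M*M*M ⇒ n*n*M*M   [M -> n]
n*n*M*M ⇒ n*n*n*M   [M -> n]
n*n*n*M ⇒ n*n*n*n   [M -> n]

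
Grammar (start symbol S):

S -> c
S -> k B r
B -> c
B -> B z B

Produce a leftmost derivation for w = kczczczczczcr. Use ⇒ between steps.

S ⇒ kBr   [S -> k B r]
kBr ⇒ kBzBr   [B -> B z B]
kBzBr ⇒ kBzBzBr   [B -> B z B]
kBzBzBr ⇒ kBzBzBzBr   [B -> B z B]
kBzBzBzBr ⇒ kBzBzBzBzBr   [B -> B z B]
kBzBzBzBzBr ⇒ kBzBzBzBzBzBr   [B -> B z B]
kBzBzBzBzBzBr ⇒ kczBzBzBzBzBr   [B -> c]
kczBzBzBzBzBr ⇒ kczczBzBzBzBr   [B -> c]
kczczBzBzBzBr ⇒ kczczczBzBzBr   [B -> c]
kczczczBzBzBr ⇒ kczczczczBzBr   [B -> c]
kczczczczBzBr ⇒ kczczczczczBr   [B -> c]
kczczczczczBr ⇒ kczczczczczcr   [B -> c]

S ⇒ kBr ⇒ kBzBr ⇒ kBzBzBr ⇒ kBzBzBzBr ⇒ kBzBzBzBzBr ⇒ kBzBzBzBzBzBr ⇒ kczBzBzBzBzBr ⇒ kczczBzBzBzBr ⇒ kczczczBzBzBr ⇒ kczczczczBzBr ⇒ kczczczczczBr ⇒ kczczczczczcr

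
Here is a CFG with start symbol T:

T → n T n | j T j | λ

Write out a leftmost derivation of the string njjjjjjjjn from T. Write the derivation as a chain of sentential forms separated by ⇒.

T ⇒ nTn   [T → n T n]
nTn ⇒ njTjn   [T → j T j]
njTjn ⇒ njjTjjn   [T → j T j]
njjTjjn ⇒ njjjTjjjn   [T → j T j]
njjjTjjjn ⇒ njjjjTjjjjn   [T → j T j]
njjjjTjjjjn ⇒ njjjjjjjjn   [T → λ]

T ⇒ nTn ⇒ njTjn ⇒ njjTjjn ⇒ njjjTjjjn ⇒ njjjjTjjjjn ⇒ njjjjjjjjn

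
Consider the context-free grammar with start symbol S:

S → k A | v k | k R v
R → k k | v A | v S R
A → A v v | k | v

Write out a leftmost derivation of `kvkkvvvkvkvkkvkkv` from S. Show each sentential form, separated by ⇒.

S ⇒ kRv ⇒ kvSRv ⇒ kvkARv ⇒ kvkAvvRv ⇒ kvkkvvRv ⇒ kvkkvvvSRv ⇒ kvkkvvvkRvRv ⇒ kvkkvvvkvSRvRv ⇒ kvkkvvvkvkARvRv ⇒ kvkkvvvkvkvRvRv ⇒ kvkkvvvkvkvkkvRv ⇒ kvkkvvvkvkvkkvkkv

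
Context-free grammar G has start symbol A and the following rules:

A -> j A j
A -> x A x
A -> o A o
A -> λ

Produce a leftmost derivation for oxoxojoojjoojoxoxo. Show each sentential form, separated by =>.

A => oAo   [A -> o A o]
oAo => oxAxo   [A -> x A x]
oxAxo => oxoAoxo   [A -> o A o]
oxoAoxo => oxoxAxoxo   [A -> x A x]
oxoxAxoxo => oxoxoAoxoxo   [A -> o A o]
oxoxoAoxoxo => oxoxojAjoxoxo   [A -> j A j]
oxoxojAjoxoxo => oxoxojoAojoxoxo   [A -> o A o]
oxoxojoAojoxoxo => oxoxojooAoojoxoxo   [A -> o A o]
oxoxojooAoojoxoxo => oxoxojoojAjoojoxoxo   [A -> j A j]
oxoxojoojAjoojoxoxo => oxoxojoojjoojoxoxo   [A -> λ]

A => oAo => oxAxo => oxoAoxo => oxoxAxoxo => oxoxoAoxoxo => oxoxojAjoxoxo => oxoxojoAojoxoxo => oxoxojooAoojoxoxo => oxoxojoojAjoojoxoxo => oxoxojoojjoojoxoxo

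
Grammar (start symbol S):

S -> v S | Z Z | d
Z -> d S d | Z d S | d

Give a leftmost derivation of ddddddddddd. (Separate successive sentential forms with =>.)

S=>ZZ=>dSdZ=>dZZdZ=>dZdSZdZ=>dZdSdSZdZ=>dZdSdSdSZdZ=>dddSdSdSZdZ=>dddddSdSZdZ=>dddddddSZdZ=>ddddddddZdZ=>ddddddddddZ=>ddddddddddd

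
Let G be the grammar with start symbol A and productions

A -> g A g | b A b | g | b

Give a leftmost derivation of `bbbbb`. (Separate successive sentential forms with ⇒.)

A ⇒ bAb ⇒ bbAbb ⇒ bbbbb

A ⇒ bAb   [A -> b A b]
bAb ⇒ bbAbb   [A -> b A b]
bbAbb ⇒ bbbbb   [A -> b]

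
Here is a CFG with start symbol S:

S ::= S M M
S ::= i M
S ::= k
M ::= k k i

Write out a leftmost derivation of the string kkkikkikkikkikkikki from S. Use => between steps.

S => SMM   [S ::= S M M]
SMM => SMMMM   [S ::= S M M]
SMMMM => SMMMMMM   [S ::= S M M]
SMMMMMM => kMMMMMM   [S ::= k]
kMMMMMM => kkkiMMMMM   [M ::= k k i]
kkkiMMMMM => kkkikkiMMMM   [M ::= k k i]
kkkikkiMMMM => kkkikkikkiMMM   [M ::= k k i]
kkkikkikkiMMM => kkkikkikkikkiMM   [M ::= k k i]
kkkikkikkikkiMM => kkkikkikkikkikkiM   [M ::= k k i]
kkkikkikkikkikkiM => kkkikkikkikkikkikki   [M ::= k k i]

S => SMM => SMMMM => SMMMMMM => kMMMMMM => kkkiMMMMM => kkkikkiMMMM => kkkikkikkiMMM => kkkikkikkikkiMM => kkkikkikkikkikkiM => kkkikkikkikkikkikki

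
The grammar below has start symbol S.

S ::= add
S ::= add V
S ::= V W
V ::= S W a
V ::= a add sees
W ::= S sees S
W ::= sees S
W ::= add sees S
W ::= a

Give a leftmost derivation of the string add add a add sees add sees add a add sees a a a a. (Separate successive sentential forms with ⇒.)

S ⇒ V W ⇒ S W a W ⇒ add V W a W ⇒ add S W a W a W ⇒ add add V W a W a W ⇒ add add a add sees W a W a W ⇒ add add a add sees S sees S a W a W ⇒ add add a add sees add sees S a W a W ⇒ add add a add sees add sees add V a W a W ⇒ add add a add sees add sees add a add sees a W a W ⇒ add add a add sees add sees add a add sees a a a W ⇒ add add a add sees add sees add a add sees a a a a

S ⇒ V W   [S ::= V W]
V W ⇒ S W a W   [V ::= S W a]
S W a W ⇒ add V W a W   [S ::= add V]
add V W a W ⇒ add S W a W a W   [V ::= S W a]
add S W a W a W ⇒ add add V W a W a W   [S ::= add V]
add add V W a W a W ⇒ add add a add sees W a W a W   [V ::= a add sees]
add add a add sees W a W a W ⇒ add add a add sees S sees S a W a W   [W ::= S sees S]
add add a add sees S sees S a W a W ⇒ add add a add sees add sees S a W a W   [S ::= add]
add add a add sees add sees S a W a W ⇒ add add a add sees add sees add V a W a W   [S ::= add V]
add add a add sees add sees add V a W a W ⇒ add add a add sees add sees add a add sees a W a W   [V ::= a add sees]
add add a add sees add sees add a add sees a W a W ⇒ add add a add sees add sees add a add sees a a a W   [W ::= a]
add add a add sees add sees add a add sees a a a W ⇒ add add a add sees add sees add a add sees a a a a   [W ::= a]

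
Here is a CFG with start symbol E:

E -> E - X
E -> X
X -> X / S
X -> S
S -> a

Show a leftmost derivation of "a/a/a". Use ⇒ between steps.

E ⇒ X ⇒ X/S ⇒ X/S/S ⇒ S/S/S ⇒ a/S/S ⇒ a/a/S ⇒ a/a/a

E ⇒ X   [E -> X]
X ⇒ X/S   [X -> X / S]
X/S ⇒ X/S/S   [X -> X / S]
X/S/S ⇒ S/S/S   [X -> S]
S/S/S ⇒ a/S/S   [S -> a]
a/S/S ⇒ a/a/S   [S -> a]
a/a/S ⇒ a/a/a   [S -> a]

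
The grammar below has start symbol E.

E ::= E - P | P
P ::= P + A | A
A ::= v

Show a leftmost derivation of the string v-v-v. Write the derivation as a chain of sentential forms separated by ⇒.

E ⇒ E-P ⇒ E-P-P ⇒ P-P-P ⇒ A-P-P ⇒ v-P-P ⇒ v-A-P ⇒ v-v-P ⇒ v-v-A ⇒ v-v-v

E ⇒ E-P   [E ::= E - P]
E-P ⇒ E-P-P   [E ::= E - P]
E-P-P ⇒ P-P-P   [E ::= P]
P-P-P ⇒ A-P-P   [P ::= A]
A-P-P ⇒ v-P-P   [A ::= v]
v-P-P ⇒ v-A-P   [P ::= A]
v-A-P ⇒ v-v-P   [A ::= v]
v-v-P ⇒ v-v-A   [P ::= A]
v-v-A ⇒ v-v-v   [A ::= v]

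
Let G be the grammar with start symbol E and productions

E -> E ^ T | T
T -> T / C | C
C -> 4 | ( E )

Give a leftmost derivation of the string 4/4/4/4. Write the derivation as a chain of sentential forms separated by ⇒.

E ⇒ T ⇒ T/C ⇒ T/C/C ⇒ T/C/C/C ⇒ C/C/C/C ⇒ 4/C/C/C ⇒ 4/4/C/C ⇒ 4/4/4/C ⇒ 4/4/4/4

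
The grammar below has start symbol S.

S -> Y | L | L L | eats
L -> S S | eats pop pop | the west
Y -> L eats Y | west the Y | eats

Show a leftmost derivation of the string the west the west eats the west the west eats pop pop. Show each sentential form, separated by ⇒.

S ⇒ L   [S -> L]
L ⇒ S S   [L -> S S]
S S ⇒ L L S   [S -> L L]
L L S ⇒ the west L S   [L -> the west]
the west L S ⇒ the west the west S   [L -> the west]
the west the west S ⇒ the west the west L L   [S -> L L]
the west the west L L ⇒ the west the west S S L   [L -> S S]
the west the west S S L ⇒ the west the west eats S L   [S -> eats]
the west the west eats S L ⇒ the west the west eats L L L   [S -> L L]
the west the west eats L L L ⇒ the west the west eats the west L L   [L -> the west]
the west the west eats the west L L ⇒ the west the west eats the west the west L   [L -> the west]
the west the west eats the west the west L ⇒ the west the west eats the west the west eats pop pop   [L -> eats pop pop]

S ⇒ L ⇒ S S ⇒ L L S ⇒ the west L S ⇒ the west the west S ⇒ the west the west L L ⇒ the west the west S S L ⇒ the west the west eats S L ⇒ the west the west eats L L L ⇒ the west the west eats the west L L ⇒ the west the west eats the west the west L ⇒ the west the west eats the west the west eats pop pop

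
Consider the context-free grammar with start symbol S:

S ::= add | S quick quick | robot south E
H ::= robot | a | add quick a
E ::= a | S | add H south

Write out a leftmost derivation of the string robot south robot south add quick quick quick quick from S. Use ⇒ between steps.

S ⇒ robot south E ⇒ robot south S ⇒ robot south S quick quick ⇒ robot south robot south E quick quick ⇒ robot south robot south S quick quick ⇒ robot south robot south S quick quick quick quick ⇒ robot south robot south add quick quick quick quick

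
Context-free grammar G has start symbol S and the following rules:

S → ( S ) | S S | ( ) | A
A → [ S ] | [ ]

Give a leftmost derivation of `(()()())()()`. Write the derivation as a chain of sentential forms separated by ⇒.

S⇒SS⇒SSS⇒(S)SS⇒(SS)SS⇒(SSS)SS⇒(()SS)SS⇒(()()S)SS⇒(()()())SS⇒(()()())()S⇒(()()())()()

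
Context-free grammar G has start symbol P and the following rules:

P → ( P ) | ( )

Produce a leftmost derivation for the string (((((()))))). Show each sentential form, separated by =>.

P=>(P)=>((P))=>(((P)))=>((((P))))=>(((((P)))))=>(((((())))))

P => (P)   [P → ( P )]
(P) => ((P))   [P → ( P )]
((P)) => (((P)))   [P → ( P )]
(((P))) => ((((P))))   [P → ( P )]
((((P)))) => (((((P)))))   [P → ( P )]
(((((P))))) => (((((())))))   [P → ( )]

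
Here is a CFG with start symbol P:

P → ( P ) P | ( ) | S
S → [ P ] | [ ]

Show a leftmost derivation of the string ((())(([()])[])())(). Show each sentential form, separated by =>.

P => (P)P => ((P)P)P => ((())P)P => ((())(P)P)P => ((())((P)P)P)P => ((())((S)P)P)P => ((())(([P])P)P)P => ((())(([()])P)P)P => ((())(([()])S)P)P => ((())(([()])[])P)P => ((())(([()])[])())P => ((())(([()])[])())()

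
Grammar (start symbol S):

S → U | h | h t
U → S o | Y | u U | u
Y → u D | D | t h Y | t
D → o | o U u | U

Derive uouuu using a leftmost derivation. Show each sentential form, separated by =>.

S => U   [S → U]
U => Y   [U → Y]
Y => uD   [Y → u D]
uD => uoUu   [D → o U u]
uoUu => uouUu   [U → u U]
uouUu => uouuu   [U → u]

S=>U=>Y=>uD=>uoUu=>uouUu=>uouuu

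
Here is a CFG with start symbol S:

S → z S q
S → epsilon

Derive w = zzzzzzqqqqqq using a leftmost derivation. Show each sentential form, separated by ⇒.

S ⇒ zSq   [S → z S q]
zSq ⇒ zzSqq   [S → z S q]
zzSqq ⇒ zzzSqqq   [S → z S q]
zzzSqqq ⇒ zzzzSqqqq   [S → z S q]
zzzzSqqqq ⇒ zzzzzSqqqqq   [S → z S q]
zzzzzSqqqqq ⇒ zzzzzzSqqqqqq   [S → z S q]
zzzzzzSqqqqqq ⇒ zzzzzzqqqqqq   [S → epsilon]

S ⇒ zSq ⇒ zzSqq ⇒ zzzSqqq ⇒ zzzzSqqqq ⇒ zzzzzSqqqqq ⇒ zzzzzzSqqqqqq ⇒ zzzzzzqqqqqq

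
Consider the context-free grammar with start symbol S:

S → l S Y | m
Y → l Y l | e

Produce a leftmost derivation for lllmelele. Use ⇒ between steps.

S ⇒ lSY ⇒ llSYY ⇒ lllSYYY ⇒ lllmYYY ⇒ lllmeYY ⇒ lllmelYlY ⇒ lllmelelY ⇒ lllmelele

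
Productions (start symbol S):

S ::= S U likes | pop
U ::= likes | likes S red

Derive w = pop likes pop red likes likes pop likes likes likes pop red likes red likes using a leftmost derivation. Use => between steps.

S => S U likes => S U likes U likes => pop U likes U likes => pop likes S red likes U likes => pop likes pop red likes U likes => pop likes pop red likes likes S red likes => pop likes pop red likes likes S U likes red likes => pop likes pop red likes likes S U likes U likes red likes => pop likes pop red likes likes pop U likes U likes red likes => pop likes pop red likes likes pop likes likes U likes red likes => pop likes pop red likes likes pop likes likes likes S red likes red likes => pop likes pop red likes likes pop likes likes likes pop red likes red likes

S => S U likes   [S ::= S U likes]
S U likes => S U likes U likes   [S ::= S U likes]
S U likes U likes => pop U likes U likes   [S ::= pop]
pop U likes U likes => pop likes S red likes U likes   [U ::= likes S red]
pop likes S red likes U likes => pop likes pop red likes U likes   [S ::= pop]
pop likes pop red likes U likes => pop likes pop red likes likes S red likes   [U ::= likes S red]
pop likes pop red likes likes S red likes => pop likes pop red likes likes S U likes red likes   [S ::= S U likes]
pop likes pop red likes likes S U likes red likes => pop likes pop red likes likes S U likes U likes red likes   [S ::= S U likes]
pop likes pop red likes likes S U likes U likes red likes => pop likes pop red likes likes pop U likes U likes red likes   [S ::= pop]
pop likes pop red likes likes pop U likes U likes red likes => pop likes pop red likes likes pop likes likes U likes red likes   [U ::= likes]
pop likes pop red likes likes pop likes likes U likes red likes => pop likes pop red likes likes pop likes likes likes S red likes red likes   [U ::= likes S red]
pop likes pop red likes likes pop likes likes likes S red likes red likes => pop likes pop red likes likes pop likes likes likes pop red likes red likes   [S ::= pop]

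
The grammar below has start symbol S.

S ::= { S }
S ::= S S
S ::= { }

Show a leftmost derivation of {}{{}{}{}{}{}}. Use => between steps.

S=>SS=>{}S=>{}{S}=>{}{SS}=>{}{SSS}=>{}{{}SS}=>{}{{}SSS}=>{}{{}SSSS}=>{}{{}{}SSS}=>{}{{}{}{}SS}=>{}{{}{}{}{}S}=>{}{{}{}{}{}{}}

S => SS   [S ::= S S]
SS => {}S   [S ::= { }]
{}S => {}{S}   [S ::= { S }]
{}{S} => {}{SS}   [S ::= S S]
{}{SS} => {}{SSS}   [S ::= S S]
{}{SSS} => {}{{}SS}   [S ::= { }]
{}{{}SS} => {}{{}SSS}   [S ::= S S]
{}{{}SSS} => {}{{}SSSS}   [S ::= S S]
{}{{}SSSS} => {}{{}{}SSS}   [S ::= { }]
{}{{}{}SSS} => {}{{}{}{}SS}   [S ::= { }]
{}{{}{}{}SS} => {}{{}{}{}{}S}   [S ::= { }]
{}{{}{}{}{}S} => {}{{}{}{}{}{}}   [S ::= { }]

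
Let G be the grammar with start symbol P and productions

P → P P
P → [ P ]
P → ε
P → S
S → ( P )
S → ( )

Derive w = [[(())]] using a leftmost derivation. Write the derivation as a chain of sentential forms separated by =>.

P => [P] => [PP] => [[P]P] => [[S]P] => [[(P)]P] => [[(S)]P] => [[(())]P] => [[(())]]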